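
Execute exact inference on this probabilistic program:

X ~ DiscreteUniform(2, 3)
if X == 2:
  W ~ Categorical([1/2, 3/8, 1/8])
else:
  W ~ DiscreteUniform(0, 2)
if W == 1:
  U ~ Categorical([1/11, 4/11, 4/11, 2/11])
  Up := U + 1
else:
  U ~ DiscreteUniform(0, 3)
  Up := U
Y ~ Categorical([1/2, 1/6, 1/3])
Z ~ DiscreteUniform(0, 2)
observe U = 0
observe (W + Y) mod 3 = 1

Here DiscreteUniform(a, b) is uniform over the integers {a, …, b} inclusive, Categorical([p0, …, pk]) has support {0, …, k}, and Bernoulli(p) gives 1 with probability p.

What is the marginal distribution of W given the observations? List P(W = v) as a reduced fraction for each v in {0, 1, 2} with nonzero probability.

P(W=0) = 110/333, P(W=1) = 34/111, P(W=2) = 121/333

Enumerate traces; 18 have nonzero weight after conditioning:
  (X=2, W=0, U=0, Y=1, Z=0) weight 1/288
  (X=2, W=0, U=0, Y=1, Z=1) weight 1/288
  (X=2, W=0, U=0, Y=1, Z=2) weight 1/288
  (X=2, W=1, U=0, Y=0, Z=0) weight 1/352
  (X=2, W=1, U=0, Y=0, Z=1) weight 1/352
  (X=2, W=1, U=0, Y=0, Z=2) weight 1/352
  (X=2, W=2, U=0, Y=2, Z=0) weight 1/576
  (X=2, W=2, U=0, Y=2, Z=1) weight 1/576
  … 10 more
Group by W:
  weight(W=0) = 5/288
  weight(W=1) = 17/1056
  weight(W=2) = 11/576
Total weight = 5/288 + 17/1056 + 11/576 = 37/704
P(W=0 | obs) = 5/288 / 37/704 = 110/333
P(W=1 | obs) = 17/1056 / 37/704 = 34/111
P(W=2 | obs) = 11/576 / 37/704 = 121/333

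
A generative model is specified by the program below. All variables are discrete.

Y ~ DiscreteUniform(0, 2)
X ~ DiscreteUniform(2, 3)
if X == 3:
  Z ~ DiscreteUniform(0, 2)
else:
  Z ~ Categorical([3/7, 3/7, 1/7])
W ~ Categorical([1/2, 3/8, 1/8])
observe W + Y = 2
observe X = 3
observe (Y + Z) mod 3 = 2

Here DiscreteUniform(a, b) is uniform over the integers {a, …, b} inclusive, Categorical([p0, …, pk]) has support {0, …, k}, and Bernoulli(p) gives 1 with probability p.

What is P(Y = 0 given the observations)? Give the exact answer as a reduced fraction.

Enumerate traces; 3 have nonzero weight after conditioning:
  (Y=0, X=3, Z=2, W=2) weight 1/144
  (Y=1, X=3, Z=1, W=1) weight 1/48
  (Y=2, X=3, Z=0, W=0) weight 1/36
Group by Y:
  weight(Y=0) = 1/144
  weight(Y=1) = 1/48
  weight(Y=2) = 1/36
Total weight = 1/144 + 1/48 + 1/36 = 1/18
P(Y=0 | obs) = 1/144 / 1/18 = 1/8
P(Y=1 | obs) = 1/48 / 1/18 = 3/8
P(Y=2 | obs) = 1/36 / 1/18 = 1/2

P(Y = 0 | obs) = 1/8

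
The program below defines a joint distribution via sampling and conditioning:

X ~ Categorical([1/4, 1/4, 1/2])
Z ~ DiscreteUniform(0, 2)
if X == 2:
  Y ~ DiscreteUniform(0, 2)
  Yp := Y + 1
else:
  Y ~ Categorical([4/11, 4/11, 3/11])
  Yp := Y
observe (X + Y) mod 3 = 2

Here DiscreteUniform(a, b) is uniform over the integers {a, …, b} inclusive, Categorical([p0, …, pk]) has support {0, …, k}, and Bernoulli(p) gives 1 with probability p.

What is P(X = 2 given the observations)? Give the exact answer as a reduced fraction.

Enumerate traces; 9 have nonzero weight after conditioning:
  (X=0, Z=0, Y=2) weight 1/44
  (X=0, Z=1, Y=2) weight 1/44
  (X=0, Z=2, Y=2) weight 1/44
  (X=1, Z=0, Y=1) weight 1/33
  (X=1, Z=1, Y=1) weight 1/33
  (X=1, Z=2, Y=1) weight 1/33
  (X=2, Z=0, Y=0) weight 1/18
  (X=2, Z=1, Y=0) weight 1/18
  … 1 more
Group by X:
  weight(X=0) = 3/44
  weight(X=1) = 1/11
  weight(X=2) = 1/6
Total weight = 3/44 + 1/11 + 1/6 = 43/132
P(X=0 | obs) = 3/44 / 43/132 = 9/43
P(X=1 | obs) = 1/11 / 43/132 = 12/43
P(X=2 | obs) = 1/6 / 43/132 = 22/43

P(X = 2 | obs) = 22/43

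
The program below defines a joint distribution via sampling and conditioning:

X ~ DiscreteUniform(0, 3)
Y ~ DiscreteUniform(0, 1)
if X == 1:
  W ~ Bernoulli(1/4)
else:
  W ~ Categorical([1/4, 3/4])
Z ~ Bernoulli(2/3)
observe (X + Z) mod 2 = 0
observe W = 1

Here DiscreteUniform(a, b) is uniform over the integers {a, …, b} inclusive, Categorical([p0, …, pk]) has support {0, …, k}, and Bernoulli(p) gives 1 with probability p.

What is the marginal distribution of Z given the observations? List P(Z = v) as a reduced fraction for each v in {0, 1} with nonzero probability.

Enumerate traces; 8 have nonzero weight after conditioning:
  (X=0, Y=0, W=1, Z=0) weight 1/32
  (X=0, Y=1, W=1, Z=0) weight 1/32
  (X=1, Y=0, W=1, Z=1) weight 1/48
  (X=1, Y=1, W=1, Z=1) weight 1/48
  (X=2, Y=0, W=1, Z=0) weight 1/32
  (X=2, Y=1, W=1, Z=0) weight 1/32
  (X=3, Y=0, W=1, Z=1) weight 1/16
  (X=3, Y=1, W=1, Z=1) weight 1/16
Group by Z:
  weight(Z=0) = 1/8
  weight(Z=1) = 1/6
Total weight = 1/8 + 1/6 = 7/24
P(Z=0 | obs) = 1/8 / 7/24 = 3/7
P(Z=1 | obs) = 1/6 / 7/24 = 4/7

P(Z=0) = 3/7, P(Z=1) = 4/7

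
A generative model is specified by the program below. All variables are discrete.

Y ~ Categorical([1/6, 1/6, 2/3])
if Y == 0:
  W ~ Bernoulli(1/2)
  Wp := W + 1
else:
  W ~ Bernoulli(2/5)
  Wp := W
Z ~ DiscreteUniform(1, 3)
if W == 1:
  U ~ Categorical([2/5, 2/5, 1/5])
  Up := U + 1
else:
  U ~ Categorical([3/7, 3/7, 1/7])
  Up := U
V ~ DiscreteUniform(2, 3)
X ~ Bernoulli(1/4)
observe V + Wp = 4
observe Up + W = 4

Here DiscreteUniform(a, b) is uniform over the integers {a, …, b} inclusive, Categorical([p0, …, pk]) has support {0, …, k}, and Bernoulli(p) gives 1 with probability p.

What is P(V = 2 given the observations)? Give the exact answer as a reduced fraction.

P(V = 2 | obs) = 1/5

Enumerate traces; 18 have nonzero weight after conditioning:
  (Y=0, W=1, Z=1, U=2, V=2, X=0) weight 1/480
  (Y=0, W=1, Z=1, U=2, V=2, X=1) weight 1/1440
  (Y=0, W=1, Z=2, U=2, V=2, X=0) weight 1/480
  (Y=0, W=1, Z=2, U=2, V=2, X=1) weight 1/1440
  (Y=0, W=1, Z=3, U=2, V=2, X=0) weight 1/480
  (Y=0, W=1, Z=3, U=2, V=2, X=1) weight 1/1440
  (Y=1, W=1, Z=1, U=2, V=3, X=0) weight 1/600
  (Y=1, W=1, Z=1, U=2, V=3, X=1) weight 1/1800
  … 10 more
Group by V:
  weight(V=2) = 1/120
  weight(V=3) = 1/30
Total weight = 1/120 + 1/30 = 1/24
P(V=2 | obs) = 1/120 / 1/24 = 1/5
P(V=3 | obs) = 1/30 / 1/24 = 4/5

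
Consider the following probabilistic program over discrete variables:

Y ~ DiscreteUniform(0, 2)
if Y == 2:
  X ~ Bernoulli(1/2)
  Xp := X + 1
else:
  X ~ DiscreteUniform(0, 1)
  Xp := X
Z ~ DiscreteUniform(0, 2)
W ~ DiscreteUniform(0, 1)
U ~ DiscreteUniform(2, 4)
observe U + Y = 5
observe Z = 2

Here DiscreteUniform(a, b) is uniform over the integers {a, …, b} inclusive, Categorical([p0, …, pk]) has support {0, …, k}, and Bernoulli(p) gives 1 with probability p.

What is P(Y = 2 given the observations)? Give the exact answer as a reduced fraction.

Enumerate traces; 8 have nonzero weight after conditioning:
  (Y=1, X=0, Z=2, W=0, U=4) weight 1/108
  (Y=1, X=0, Z=2, W=1, U=4) weight 1/108
  (Y=1, X=1, Z=2, W=0, U=4) weight 1/108
  (Y=1, X=1, Z=2, W=1, U=4) weight 1/108
  (Y=2, X=0, Z=2, W=0, U=3) weight 1/108
  (Y=2, X=0, Z=2, W=1, U=3) weight 1/108
  (Y=2, X=1, Z=2, W=0, U=3) weight 1/108
  (Y=2, X=1, Z=2, W=1, U=3) weight 1/108
Group by Y:
  weight(Y=1) = 1/27
  weight(Y=2) = 1/27
Total weight = 1/27 + 1/27 = 2/27
P(Y=1 | obs) = 1/27 / 2/27 = 1/2
P(Y=2 | obs) = 1/27 / 2/27 = 1/2

P(Y = 2 | obs) = 1/2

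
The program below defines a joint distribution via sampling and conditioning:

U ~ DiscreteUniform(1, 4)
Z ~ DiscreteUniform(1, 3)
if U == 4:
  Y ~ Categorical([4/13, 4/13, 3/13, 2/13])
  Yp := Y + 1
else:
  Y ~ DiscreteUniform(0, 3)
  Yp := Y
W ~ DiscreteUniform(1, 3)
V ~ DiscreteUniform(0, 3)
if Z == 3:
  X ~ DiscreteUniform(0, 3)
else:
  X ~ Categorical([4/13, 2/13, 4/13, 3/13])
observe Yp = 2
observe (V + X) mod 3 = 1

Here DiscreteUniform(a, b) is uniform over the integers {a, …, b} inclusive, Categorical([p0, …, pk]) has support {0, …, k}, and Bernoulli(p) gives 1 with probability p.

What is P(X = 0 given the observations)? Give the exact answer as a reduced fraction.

Enumerate traces; 180 have nonzero weight after conditioning:
  (U=1, Z=1, Y=2, W=1, V=0, X=1) weight 1/3744
  (U=1, Z=1, Y=2, W=1, V=1, X=0) weight 1/1872
  (U=1, Z=1, Y=2, W=1, V=1, X=3) weight 1/2496
  (U=1, Z=1, Y=2, W=1, V=2, X=2) weight 1/1872
  (U=1, Z=1, Y=2, W=1, V=3, X=1) weight 1/3744
  (U=1, Z=1, Y=2, W=2, V=0, X=1) weight 1/3744
  (U=1, Z=1, Y=2, W=2, V=1, X=0) weight 1/1872
  (U=1, Z=1, Y=2, W=2, V=1, X=3) weight 1/2496
  … 172 more
Group by X:
  weight(X=0) = 825/43264
  weight(X=1) = 1595/64896
  weight(X=2) = 825/43264
  weight(X=3) = 2035/129792
Total weight = 825/43264 + 1595/64896 + 825/43264 + 2035/129792 = 10175/129792
P(X=0 | obs) = 825/43264 / 10175/129792 = 9/37
P(X=1 | obs) = 1595/64896 / 10175/129792 = 58/185
P(X=2 | obs) = 825/43264 / 10175/129792 = 9/37
P(X=3 | obs) = 2035/129792 / 10175/129792 = 1/5

P(X = 0 | obs) = 9/37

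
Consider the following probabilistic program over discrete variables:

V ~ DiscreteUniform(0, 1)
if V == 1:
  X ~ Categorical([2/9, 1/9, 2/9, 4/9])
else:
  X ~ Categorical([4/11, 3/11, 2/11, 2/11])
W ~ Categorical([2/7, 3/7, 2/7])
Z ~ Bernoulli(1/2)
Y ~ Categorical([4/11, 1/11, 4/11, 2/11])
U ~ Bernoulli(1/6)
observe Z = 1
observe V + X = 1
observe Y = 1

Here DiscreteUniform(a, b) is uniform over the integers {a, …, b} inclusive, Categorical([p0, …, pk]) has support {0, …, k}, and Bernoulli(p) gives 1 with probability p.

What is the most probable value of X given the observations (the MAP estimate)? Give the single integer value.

argmax_v P(X = v | obs) = 1

Enumerate traces; 12 have nonzero weight after conditioning:
  (V=0, X=1, W=0, Z=1, Y=1, U=0) weight 5/3388
  (V=0, X=1, W=0, Z=1, Y=1, U=1) weight 1/3388
  (V=0, X=1, W=1, Z=1, Y=1, U=0) weight 15/6776
  (V=0, X=1, W=1, Z=1, Y=1, U=1) weight 3/6776
  (V=0, X=1, W=2, Z=1, Y=1, U=0) weight 5/3388
  (V=0, X=1, W=2, Z=1, Y=1, U=1) weight 1/3388
  (V=1, X=0, W=0, Z=1, Y=1, U=0) weight 5/4158
  (V=1, X=0, W=0, Z=1, Y=1, U=1) weight 1/4158
  … 4 more
Group by X:
  weight(X=0) = 1/198
  weight(X=1) = 3/484
Total weight = 1/198 + 3/484 = 49/4356
P(X=0 | obs) = 1/198 / 49/4356 = 22/49
P(X=1 | obs) = 3/484 / 49/4356 = 27/49
argmax = 1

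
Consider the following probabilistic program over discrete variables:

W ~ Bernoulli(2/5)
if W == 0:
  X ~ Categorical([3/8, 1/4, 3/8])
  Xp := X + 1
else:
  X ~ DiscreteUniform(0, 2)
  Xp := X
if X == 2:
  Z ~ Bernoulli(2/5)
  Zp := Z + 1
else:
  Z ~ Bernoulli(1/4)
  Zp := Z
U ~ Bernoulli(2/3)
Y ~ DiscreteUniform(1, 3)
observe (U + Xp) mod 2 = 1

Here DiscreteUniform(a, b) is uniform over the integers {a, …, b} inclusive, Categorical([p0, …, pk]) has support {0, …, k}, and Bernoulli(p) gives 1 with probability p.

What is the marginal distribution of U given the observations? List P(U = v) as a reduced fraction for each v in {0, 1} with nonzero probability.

P(U=0) = 7/17, P(U=1) = 10/17

Enumerate traces; 36 have nonzero weight after conditioning:
  (W=0, X=0, Z=0, U=0, Y=1) weight 3/160
  (W=0, X=0, Z=0, U=0, Y=2) weight 3/160
  (W=0, X=0, Z=0, U=0, Y=3) weight 3/160
  (W=0, X=0, Z=1, U=0, Y=1) weight 1/160
  (W=0, X=0, Z=1, U=0, Y=2) weight 1/160
  (W=0, X=0, Z=1, U=0, Y=3) weight 1/160
  (W=0, X=1, Z=0, U=1, Y=1) weight 1/40
  (W=0, X=1, Z=0, U=1, Y=2) weight 1/40
  … 28 more
Group by U:
  weight(U=0) = 7/36
  weight(U=1) = 5/18
Total weight = 7/36 + 5/18 = 17/36
P(U=0 | obs) = 7/36 / 17/36 = 7/17
P(U=1 | obs) = 5/18 / 17/36 = 10/17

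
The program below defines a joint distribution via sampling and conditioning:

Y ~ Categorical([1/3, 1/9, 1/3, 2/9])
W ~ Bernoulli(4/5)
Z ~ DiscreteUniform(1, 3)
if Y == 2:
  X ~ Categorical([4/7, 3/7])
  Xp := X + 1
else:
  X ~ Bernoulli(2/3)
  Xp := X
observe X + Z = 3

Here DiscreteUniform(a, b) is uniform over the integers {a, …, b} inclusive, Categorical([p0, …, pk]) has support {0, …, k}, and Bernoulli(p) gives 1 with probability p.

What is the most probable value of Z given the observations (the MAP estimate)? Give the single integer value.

Enumerate traces; 16 have nonzero weight after conditioning:
  (Y=0, W=0, Z=2, X=1) weight 2/135
  (Y=0, W=0, Z=3, X=0) weight 1/135
  (Y=0, W=1, Z=2, X=1) weight 8/135
  (Y=0, W=1, Z=3, X=0) weight 4/135
  (Y=1, W=0, Z=2, X=1) weight 2/405
  (Y=1, W=0, Z=3, X=0) weight 1/405
  (Y=1, W=1, Z=2, X=1) weight 8/405
  (Y=1, W=1, Z=3, X=0) weight 4/405
  … 8 more
Group by Z:
  weight(Z=2) = 37/189
  weight(Z=3) = 26/189
Total weight = 37/189 + 26/189 = 1/3
P(Z=2 | obs) = 37/189 / 1/3 = 37/63
P(Z=3 | obs) = 26/189 / 1/3 = 26/63
argmax = 2

argmax_v P(Z = v | obs) = 2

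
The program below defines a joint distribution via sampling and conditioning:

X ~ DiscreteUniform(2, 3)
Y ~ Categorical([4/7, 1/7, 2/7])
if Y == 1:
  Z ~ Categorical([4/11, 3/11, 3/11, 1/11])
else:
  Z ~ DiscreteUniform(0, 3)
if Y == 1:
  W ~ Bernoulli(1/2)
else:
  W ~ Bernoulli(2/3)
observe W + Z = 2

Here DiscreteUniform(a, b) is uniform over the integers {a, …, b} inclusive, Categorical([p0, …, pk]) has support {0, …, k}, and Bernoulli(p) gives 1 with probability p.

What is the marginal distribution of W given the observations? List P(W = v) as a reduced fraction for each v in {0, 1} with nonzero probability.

Enumerate traces; 12 have nonzero weight after conditioning:
  (X=2, Y=0, Z=1, W=1) weight 1/21
  (X=2, Y=0, Z=2, W=0) weight 1/42
  (X=2, Y=1, Z=1, W=1) weight 3/308
  (X=2, Y=1, Z=2, W=0) weight 3/308
  (X=2, Y=2, Z=1, W=1) weight 1/42
  (X=2, Y=2, Z=2, W=0) weight 1/84
  (X=3, Y=0, Z=1, W=1) weight 1/21
  (X=3, Y=0, Z=2, W=0) weight 1/42
  … 4 more
Group by W:
  weight(W=0) = 1/11
  weight(W=1) = 25/154
Total weight = 1/11 + 25/154 = 39/154
P(W=0 | obs) = 1/11 / 39/154 = 14/39
P(W=1 | obs) = 25/154 / 39/154 = 25/39

P(W=0) = 14/39, P(W=1) = 25/39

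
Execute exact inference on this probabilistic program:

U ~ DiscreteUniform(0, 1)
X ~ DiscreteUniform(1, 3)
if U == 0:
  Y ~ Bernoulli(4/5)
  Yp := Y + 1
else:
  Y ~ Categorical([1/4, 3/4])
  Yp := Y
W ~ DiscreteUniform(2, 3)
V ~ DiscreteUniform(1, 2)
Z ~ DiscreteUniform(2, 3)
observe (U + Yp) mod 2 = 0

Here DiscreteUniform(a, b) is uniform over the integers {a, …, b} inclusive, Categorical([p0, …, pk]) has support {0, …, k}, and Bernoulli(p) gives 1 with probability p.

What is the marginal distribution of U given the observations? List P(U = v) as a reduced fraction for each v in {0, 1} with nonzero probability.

Enumerate traces; 48 have nonzero weight after conditioning:
  (U=0, X=1, Y=1, W=2, V=1, Z=2) weight 1/60
  (U=0, X=1, Y=1, W=2, V=1, Z=3) weight 1/60
  (U=0, X=1, Y=1, W=2, V=2, Z=2) weight 1/60
  (U=0, X=1, Y=1, W=2, V=2, Z=3) weight 1/60
  (U=0, X=1, Y=1, W=3, V=1, Z=2) weight 1/60
  (U=0, X=1, Y=1, W=3, V=1, Z=3) weight 1/60
  (U=0, X=1, Y=1, W=3, V=2, Z=2) weight 1/60
  (U=0, X=1, Y=1, W=3, V=2, Z=3) weight 1/60
  (U=1, X=1, Y=1, W=2, V=1, Z=2) weight 1/64
  … 39 more
Group by U:
  weight(U=0) = 2/5
  weight(U=1) = 3/8
Total weight = 2/5 + 3/8 = 31/40
P(U=0 | obs) = 2/5 / 31/40 = 16/31
P(U=1 | obs) = 3/8 / 31/40 = 15/31

P(U=0) = 16/31, P(U=1) = 15/31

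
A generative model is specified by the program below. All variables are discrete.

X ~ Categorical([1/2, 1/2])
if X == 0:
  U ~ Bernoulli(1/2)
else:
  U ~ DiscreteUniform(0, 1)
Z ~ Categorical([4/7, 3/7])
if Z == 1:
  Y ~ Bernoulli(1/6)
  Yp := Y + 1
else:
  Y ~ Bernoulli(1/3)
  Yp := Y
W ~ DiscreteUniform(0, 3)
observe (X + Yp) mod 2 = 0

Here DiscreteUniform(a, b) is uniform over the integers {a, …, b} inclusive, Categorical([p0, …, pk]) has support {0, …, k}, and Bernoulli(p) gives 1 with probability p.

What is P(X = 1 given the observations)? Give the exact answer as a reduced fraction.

P(X = 1 | obs) = 23/42

Enumerate traces; 32 have nonzero weight after conditioning:
  (X=0, U=0, Z=0, Y=0, W=0) weight 1/42
  (X=0, U=0, Z=0, Y=0, W=1) weight 1/42
  (X=0, U=0, Z=0, Y=0, W=2) weight 1/42
  (X=0, U=0, Z=0, Y=0, W=3) weight 1/42
  (X=0, U=0, Z=1, Y=1, W=0) weight 1/224
  (X=0, U=0, Z=1, Y=1, W=1) weight 1/224
  (X=0, U=0, Z=1, Y=1, W=2) weight 1/224
  (X=0, U=0, Z=1, Y=1, W=3) weight 1/224
  (X=1, U=0, Z=0, Y=1, W=0) weight 1/84
  … 23 more
Group by X:
  weight(X=0) = 19/84
  weight(X=1) = 23/84
Total weight = 19/84 + 23/84 = 1/2
P(X=0 | obs) = 19/84 / 1/2 = 19/42
P(X=1 | obs) = 23/84 / 1/2 = 23/42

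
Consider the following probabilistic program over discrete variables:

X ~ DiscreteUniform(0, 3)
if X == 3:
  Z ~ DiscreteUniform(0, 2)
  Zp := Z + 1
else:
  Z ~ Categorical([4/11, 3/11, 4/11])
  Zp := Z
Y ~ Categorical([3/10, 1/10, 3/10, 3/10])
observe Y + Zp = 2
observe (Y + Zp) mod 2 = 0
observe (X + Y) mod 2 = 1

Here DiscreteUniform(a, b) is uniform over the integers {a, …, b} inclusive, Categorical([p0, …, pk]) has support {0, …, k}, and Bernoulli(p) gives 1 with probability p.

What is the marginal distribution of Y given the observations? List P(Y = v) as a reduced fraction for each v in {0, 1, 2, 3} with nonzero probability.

Enumerate traces; 5 have nonzero weight after conditioning:
  (X=0, Z=1, Y=1) weight 3/440
  (X=1, Z=0, Y=2) weight 3/110
  (X=1, Z=2, Y=0) weight 3/110
  (X=2, Z=1, Y=1) weight 3/440
  (X=3, Z=1, Y=0) weight 1/40
Group by Y:
  weight(Y=0) = 23/440
  weight(Y=1) = 3/220
  weight(Y=2) = 3/110
Total weight = 23/440 + 3/220 + 3/110 = 41/440
P(Y=0 | obs) = 23/440 / 41/440 = 23/41
P(Y=1 | obs) = 3/220 / 41/440 = 6/41
P(Y=2 | obs) = 3/110 / 41/440 = 12/41

P(Y=0) = 23/41, P(Y=1) = 6/41, P(Y=2) = 12/41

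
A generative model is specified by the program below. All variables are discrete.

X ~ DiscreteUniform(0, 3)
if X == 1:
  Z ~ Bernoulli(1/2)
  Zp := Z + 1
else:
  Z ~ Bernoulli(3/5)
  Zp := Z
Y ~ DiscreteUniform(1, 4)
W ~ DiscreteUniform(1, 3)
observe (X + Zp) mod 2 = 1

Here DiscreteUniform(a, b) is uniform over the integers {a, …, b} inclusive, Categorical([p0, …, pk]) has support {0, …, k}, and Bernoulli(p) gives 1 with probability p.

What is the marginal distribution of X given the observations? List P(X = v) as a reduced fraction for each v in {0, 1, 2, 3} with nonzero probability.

P(X=0) = 2/7, P(X=1) = 5/21, P(X=2) = 2/7, P(X=3) = 4/21

Enumerate traces; 48 have nonzero weight after conditioning:
  (X=0, Z=1, Y=1, W=1) weight 1/80
  (X=0, Z=1, Y=1, W=2) weight 1/80
  (X=0, Z=1, Y=1, W=3) weight 1/80
  (X=0, Z=1, Y=2, W=1) weight 1/80
  (X=0, Z=1, Y=2, W=2) weight 1/80
  (X=0, Z=1, Y=2, W=3) weight 1/80
  (X=0, Z=1, Y=3, W=1) weight 1/80
  (X=0, Z=1, Y=3, W=2) weight 1/80
  (X=1, Z=1, Y=1, W=1) weight 1/96
  (X=2, Z=1, Y=1, W=1) weight 1/80
  … 38 more
Group by X:
  weight(X=0) = 3/20
  weight(X=1) = 1/8
  weight(X=2) = 3/20
  weight(X=3) = 1/10
Total weight = 3/20 + 1/8 + 3/20 + 1/10 = 21/40
P(X=0 | obs) = 3/20 / 21/40 = 2/7
P(X=1 | obs) = 1/8 / 21/40 = 5/21
P(X=2 | obs) = 3/20 / 21/40 = 2/7
P(X=3 | obs) = 1/10 / 21/40 = 4/21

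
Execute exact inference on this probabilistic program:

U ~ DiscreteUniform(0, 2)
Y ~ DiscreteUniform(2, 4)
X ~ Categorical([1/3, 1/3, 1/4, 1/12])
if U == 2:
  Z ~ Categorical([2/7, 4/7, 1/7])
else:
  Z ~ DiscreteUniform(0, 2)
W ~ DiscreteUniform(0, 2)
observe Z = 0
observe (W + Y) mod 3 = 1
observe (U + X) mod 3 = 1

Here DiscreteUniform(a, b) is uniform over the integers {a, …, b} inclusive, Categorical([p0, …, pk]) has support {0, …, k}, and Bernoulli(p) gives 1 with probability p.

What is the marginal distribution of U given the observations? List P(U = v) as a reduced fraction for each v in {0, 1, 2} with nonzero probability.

Enumerate traces; 12 have nonzero weight after conditioning:
  (U=0, Y=2, X=1, Z=0, W=2) weight 1/243
  (U=0, Y=3, X=1, Z=0, W=1) weight 1/243
  (U=0, Y=4, X=1, Z=0, W=0) weight 1/243
  (U=1, Y=2, X=0, Z=0, W=2) weight 1/243
  (U=1, Y=2, X=3, Z=0, W=2) weight 1/972
  (U=1, Y=3, X=0, Z=0, W=1) weight 1/243
  (U=1, Y=3, X=3, Z=0, W=1) weight 1/972
  (U=1, Y=4, X=0, Z=0, W=0) weight 1/243
  (U=2, Y=2, X=2, Z=0, W=2) weight 1/378
  … 3 more
Group by U:
  weight(U=0) = 1/81
  weight(U=1) = 5/324
  weight(U=2) = 1/126
Total weight = 1/81 + 5/324 + 1/126 = 1/28
P(U=0 | obs) = 1/81 / 1/28 = 28/81
P(U=1 | obs) = 5/324 / 1/28 = 35/81
P(U=2 | obs) = 1/126 / 1/28 = 2/9

P(U=0) = 28/81, P(U=1) = 35/81, P(U=2) = 2/9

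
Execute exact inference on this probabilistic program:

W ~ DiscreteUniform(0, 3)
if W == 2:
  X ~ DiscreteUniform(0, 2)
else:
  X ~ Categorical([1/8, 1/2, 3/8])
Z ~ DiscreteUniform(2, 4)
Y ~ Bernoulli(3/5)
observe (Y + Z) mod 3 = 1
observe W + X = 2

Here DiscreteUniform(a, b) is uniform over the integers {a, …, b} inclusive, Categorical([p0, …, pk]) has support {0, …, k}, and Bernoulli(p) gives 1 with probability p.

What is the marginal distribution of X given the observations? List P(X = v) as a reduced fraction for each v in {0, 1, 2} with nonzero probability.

Enumerate traces; 6 have nonzero weight after conditioning:
  (W=0, X=2, Z=3, Y=1) weight 3/160
  (W=0, X=2, Z=4, Y=0) weight 1/80
  (W=1, X=1, Z=3, Y=1) weight 1/40
  (W=1, X=1, Z=4, Y=0) weight 1/60
  (W=2, X=0, Z=3, Y=1) weight 1/60
  (W=2, X=0, Z=4, Y=0) weight 1/90
Group by X:
  weight(X=0) = 1/36
  weight(X=1) = 1/24
  weight(X=2) = 1/32
Total weight = 1/36 + 1/24 + 1/32 = 29/288
P(X=0 | obs) = 1/36 / 29/288 = 8/29
P(X=1 | obs) = 1/24 / 29/288 = 12/29
P(X=2 | obs) = 1/32 / 29/288 = 9/29

P(X=0) = 8/29, P(X=1) = 12/29, P(X=2) = 9/29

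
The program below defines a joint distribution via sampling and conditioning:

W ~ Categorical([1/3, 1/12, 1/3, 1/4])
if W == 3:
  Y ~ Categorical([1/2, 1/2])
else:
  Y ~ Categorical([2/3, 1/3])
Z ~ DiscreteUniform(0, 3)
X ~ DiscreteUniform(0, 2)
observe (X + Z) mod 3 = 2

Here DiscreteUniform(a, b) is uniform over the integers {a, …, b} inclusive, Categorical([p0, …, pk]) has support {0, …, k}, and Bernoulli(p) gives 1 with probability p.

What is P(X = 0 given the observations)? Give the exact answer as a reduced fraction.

Enumerate traces; 32 have nonzero weight after conditioning:
  (W=0, Y=0, Z=0, X=2) weight 1/54
  (W=0, Y=0, Z=1, X=1) weight 1/54
  (W=0, Y=0, Z=2, X=0) weight 1/54
  (W=0, Y=0, Z=3, X=2) weight 1/54
  (W=0, Y=1, Z=0, X=2) weight 1/108
  (W=0, Y=1, Z=1, X=1) weight 1/108
  (W=0, Y=1, Z=2, X=0) weight 1/108
  (W=0, Y=1, Z=3, X=2) weight 1/108
  … 24 more
Group by X:
  weight(X=0) = 1/12
  weight(X=1) = 1/12
  weight(X=2) = 1/6
Total weight = 1/12 + 1/12 + 1/6 = 1/3
P(X=0 | obs) = 1/12 / 1/3 = 1/4
P(X=1 | obs) = 1/12 / 1/3 = 1/4
P(X=2 | obs) = 1/6 / 1/3 = 1/2

P(X = 0 | obs) = 1/4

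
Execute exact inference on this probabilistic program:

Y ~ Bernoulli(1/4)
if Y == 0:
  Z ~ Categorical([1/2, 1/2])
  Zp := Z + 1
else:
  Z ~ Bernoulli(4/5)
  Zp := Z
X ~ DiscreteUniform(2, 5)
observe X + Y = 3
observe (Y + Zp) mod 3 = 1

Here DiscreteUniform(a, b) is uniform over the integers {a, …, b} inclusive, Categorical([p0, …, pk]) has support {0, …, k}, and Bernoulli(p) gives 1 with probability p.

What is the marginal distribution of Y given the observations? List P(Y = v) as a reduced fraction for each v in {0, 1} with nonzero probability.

P(Y=0) = 15/17, P(Y=1) = 2/17

Enumerate traces; 2 have nonzero weight after conditioning:
  (Y=0, Z=0, X=3) weight 3/32
  (Y=1, Z=0, X=2) weight 1/80
Group by Y:
  weight(Y=0) = 3/32
  weight(Y=1) = 1/80
Total weight = 3/32 + 1/80 = 17/160
P(Y=0 | obs) = 3/32 / 17/160 = 15/17
P(Y=1 | obs) = 1/80 / 17/160 = 2/17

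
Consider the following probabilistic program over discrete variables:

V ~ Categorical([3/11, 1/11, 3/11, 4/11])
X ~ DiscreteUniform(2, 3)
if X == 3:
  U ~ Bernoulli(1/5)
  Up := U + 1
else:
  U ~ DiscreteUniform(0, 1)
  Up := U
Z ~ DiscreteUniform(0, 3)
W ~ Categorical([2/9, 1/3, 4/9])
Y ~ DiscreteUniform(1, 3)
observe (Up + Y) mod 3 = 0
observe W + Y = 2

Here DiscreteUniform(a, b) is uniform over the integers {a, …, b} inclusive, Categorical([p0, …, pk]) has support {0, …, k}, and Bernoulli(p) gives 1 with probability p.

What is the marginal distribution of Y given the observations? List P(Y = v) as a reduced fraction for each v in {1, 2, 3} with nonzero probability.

Enumerate traces; 48 have nonzero weight after conditioning:
  (V=0, X=2, U=1, Z=0, W=0, Y=2) weight 1/792
  (V=0, X=2, U=1, Z=1, W=0, Y=2) weight 1/792
  (V=0, X=2, U=1, Z=2, W=0, Y=2) weight 1/792
  (V=0, X=2, U=1, Z=3, W=0, Y=2) weight 1/792
  (V=0, X=3, U=0, Z=0, W=0, Y=2) weight 1/495
  (V=0, X=3, U=0, Z=1, W=0, Y=2) weight 1/495
  (V=0, X=3, U=0, Z=2, W=0, Y=2) weight 1/495
  (V=0, X=3, U=0, Z=3, W=0, Y=2) weight 1/495
  (V=0, X=3, U=1, Z=0, W=1, Y=1) weight 1/1320
  … 39 more
Group by Y:
  weight(Y=1) = 1/90
  weight(Y=2) = 13/270
Total weight = 1/90 + 13/270 = 8/135
P(Y=1 | obs) = 1/90 / 8/135 = 3/16
P(Y=2 | obs) = 13/270 / 8/135 = 13/16

P(Y=1) = 3/16, P(Y=2) = 13/16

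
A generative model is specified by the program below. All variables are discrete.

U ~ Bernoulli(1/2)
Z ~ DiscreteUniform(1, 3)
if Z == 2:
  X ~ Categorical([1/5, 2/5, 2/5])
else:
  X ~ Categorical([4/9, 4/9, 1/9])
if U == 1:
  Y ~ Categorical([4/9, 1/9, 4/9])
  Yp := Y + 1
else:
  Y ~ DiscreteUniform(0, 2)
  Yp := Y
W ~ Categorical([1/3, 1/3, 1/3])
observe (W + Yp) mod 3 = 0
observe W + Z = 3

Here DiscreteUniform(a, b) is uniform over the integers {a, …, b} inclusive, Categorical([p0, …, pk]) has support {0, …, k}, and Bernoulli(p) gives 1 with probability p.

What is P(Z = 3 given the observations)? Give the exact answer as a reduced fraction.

Enumerate traces; 18 have nonzero weight after conditioning:
  (U=0, Z=1, X=0, Y=1, W=2) weight 2/243
  (U=0, Z=1, X=1, Y=1, W=2) weight 2/243
  (U=0, Z=1, X=2, Y=1, W=2) weight 1/486
  (U=0, Z=2, X=0, Y=2, W=1) weight 1/270
  (U=0, Z=2, X=1, Y=2, W=1) weight 1/135
  (U=0, Z=2, X=2, Y=2, W=1) weight 1/135
  (U=0, Z=3, X=0, Y=0, W=0) weight 2/243
  (U=0, Z=3, X=1, Y=0, W=0) weight 2/243
  … 10 more
Group by Z:
  weight(Z=1) = 7/162
  weight(Z=2) = 2/81
  weight(Z=3) = 7/162
Total weight = 7/162 + 2/81 + 7/162 = 1/9
P(Z=1 | obs) = 7/162 / 1/9 = 7/18
P(Z=2 | obs) = 2/81 / 1/9 = 2/9
P(Z=3 | obs) = 7/162 / 1/9 = 7/18

P(Z = 3 | obs) = 7/18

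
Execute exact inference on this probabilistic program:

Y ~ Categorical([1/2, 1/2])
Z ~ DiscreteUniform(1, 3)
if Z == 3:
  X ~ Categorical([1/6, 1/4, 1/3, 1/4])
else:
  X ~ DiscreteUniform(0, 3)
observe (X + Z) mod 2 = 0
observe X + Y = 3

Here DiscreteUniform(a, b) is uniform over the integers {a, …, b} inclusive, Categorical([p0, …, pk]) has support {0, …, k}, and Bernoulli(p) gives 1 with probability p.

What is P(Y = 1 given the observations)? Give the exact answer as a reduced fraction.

Enumerate traces; 3 have nonzero weight after conditioning:
  (Y=0, Z=1, X=3) weight 1/24
  (Y=0, Z=3, X=3) weight 1/24
  (Y=1, Z=2, X=2) weight 1/24
Group by Y:
  weight(Y=0) = 1/12
  weight(Y=1) = 1/24
Total weight = 1/12 + 1/24 = 1/8
P(Y=0 | obs) = 1/12 / 1/8 = 2/3
P(Y=1 | obs) = 1/24 / 1/8 = 1/3

P(Y = 1 | obs) = 1/3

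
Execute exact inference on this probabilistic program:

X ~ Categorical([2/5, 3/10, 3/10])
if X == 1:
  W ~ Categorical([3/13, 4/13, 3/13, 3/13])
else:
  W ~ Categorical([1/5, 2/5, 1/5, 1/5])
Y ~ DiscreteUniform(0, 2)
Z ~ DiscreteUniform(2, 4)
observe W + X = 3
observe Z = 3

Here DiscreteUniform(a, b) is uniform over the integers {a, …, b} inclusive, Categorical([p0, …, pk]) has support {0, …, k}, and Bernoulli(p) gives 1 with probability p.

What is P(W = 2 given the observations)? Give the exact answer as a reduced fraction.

Enumerate traces; 9 have nonzero weight after conditioning:
  (X=0, W=3, Y=0, Z=3) weight 2/225
  (X=0, W=3, Y=1, Z=3) weight 2/225
  (X=0, W=3, Y=2, Z=3) weight 2/225
  (X=1, W=2, Y=0, Z=3) weight 1/130
  (X=1, W=2, Y=1, Z=3) weight 1/130
  (X=1, W=2, Y=2, Z=3) weight 1/130
  (X=2, W=1, Y=0, Z=3) weight 1/75
  (X=2, W=1, Y=1, Z=3) weight 1/75
  … 1 more
Group by W:
  weight(W=1) = 1/25
  weight(W=2) = 3/130
  weight(W=3) = 2/75
Total weight = 1/25 + 3/130 + 2/75 = 7/78
P(W=1 | obs) = 1/25 / 7/78 = 78/175
P(W=2 | obs) = 3/130 / 7/78 = 9/35
P(W=3 | obs) = 2/75 / 7/78 = 52/175

P(W = 2 | obs) = 9/35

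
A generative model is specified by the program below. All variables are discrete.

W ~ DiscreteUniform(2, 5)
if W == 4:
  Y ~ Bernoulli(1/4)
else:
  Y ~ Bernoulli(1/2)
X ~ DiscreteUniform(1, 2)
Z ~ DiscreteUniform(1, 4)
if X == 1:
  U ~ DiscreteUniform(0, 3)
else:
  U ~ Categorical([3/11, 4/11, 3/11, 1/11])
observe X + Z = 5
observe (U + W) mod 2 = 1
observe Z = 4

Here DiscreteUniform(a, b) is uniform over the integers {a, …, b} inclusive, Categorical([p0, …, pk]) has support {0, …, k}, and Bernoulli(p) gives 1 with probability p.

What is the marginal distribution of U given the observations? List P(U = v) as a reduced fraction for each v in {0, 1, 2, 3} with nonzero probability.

Enumerate traces; 16 have nonzero weight after conditioning:
  (W=2, Y=0, X=1, Z=4, U=1) weight 1/256
  (W=2, Y=0, X=1, Z=4, U=3) weight 1/256
  (W=2, Y=1, X=1, Z=4, U=1) weight 1/256
  (W=2, Y=1, X=1, Z=4, U=3) weight 1/256
  (W=3, Y=0, X=1, Z=4, U=0) weight 1/256
  (W=3, Y=0, X=1, Z=4, U=2) weight 1/256
  (W=3, Y=1, X=1, Z=4, U=0) weight 1/256
  (W=3, Y=1, X=1, Z=4, U=2) weight 1/256
  … 8 more
Group by U:
  weight(U=0) = 1/64
  weight(U=1) = 1/64
  weight(U=2) = 1/64
  weight(U=3) = 1/64
Total weight = 1/64 + 1/64 + 1/64 + 1/64 = 1/16
P(U=0 | obs) = 1/64 / 1/16 = 1/4
P(U=1 | obs) = 1/64 / 1/16 = 1/4
P(U=2 | obs) = 1/64 / 1/16 = 1/4
P(U=3 | obs) = 1/64 / 1/16 = 1/4

P(U=0) = 1/4, P(U=1) = 1/4, P(U=2) = 1/4, P(U=3) = 1/4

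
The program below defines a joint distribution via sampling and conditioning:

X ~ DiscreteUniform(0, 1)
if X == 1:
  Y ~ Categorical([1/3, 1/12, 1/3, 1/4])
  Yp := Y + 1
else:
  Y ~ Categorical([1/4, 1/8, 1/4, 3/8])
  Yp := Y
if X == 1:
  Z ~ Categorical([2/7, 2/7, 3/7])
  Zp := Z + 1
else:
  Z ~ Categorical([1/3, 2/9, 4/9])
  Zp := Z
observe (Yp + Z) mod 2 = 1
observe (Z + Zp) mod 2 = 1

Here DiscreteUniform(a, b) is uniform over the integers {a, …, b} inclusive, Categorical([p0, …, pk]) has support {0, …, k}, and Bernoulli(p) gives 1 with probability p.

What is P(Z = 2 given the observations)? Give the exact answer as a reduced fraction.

P(Z = 2 | obs) = 1/2

Enumerate traces; 6 have nonzero weight after conditioning:
  (X=1, Y=0, Z=0) weight 1/21
  (X=1, Y=0, Z=2) weight 1/14
  (X=1, Y=1, Z=1) weight 1/84
  (X=1, Y=2, Z=0) weight 1/21
  (X=1, Y=2, Z=2) weight 1/14
  (X=1, Y=3, Z=1) weight 1/28
Group by Z:
  weight(Z=0) = 2/21
  weight(Z=1) = 1/21
  weight(Z=2) = 1/7
Total weight = 2/21 + 1/21 + 1/7 = 2/7
P(Z=0 | obs) = 2/21 / 2/7 = 1/3
P(Z=1 | obs) = 1/21 / 2/7 = 1/6
P(Z=2 | obs) = 1/7 / 2/7 = 1/2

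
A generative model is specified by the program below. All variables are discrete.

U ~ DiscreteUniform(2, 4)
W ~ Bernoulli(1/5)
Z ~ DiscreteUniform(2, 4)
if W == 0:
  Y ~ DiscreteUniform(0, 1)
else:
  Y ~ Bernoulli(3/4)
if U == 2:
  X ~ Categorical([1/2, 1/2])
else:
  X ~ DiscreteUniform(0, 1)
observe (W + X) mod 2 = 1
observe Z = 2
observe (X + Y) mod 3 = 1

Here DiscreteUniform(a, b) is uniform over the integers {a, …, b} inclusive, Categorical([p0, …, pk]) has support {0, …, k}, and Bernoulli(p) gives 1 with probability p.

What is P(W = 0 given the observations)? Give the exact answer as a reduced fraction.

P(W = 0 | obs) = 8/11

Enumerate traces; 6 have nonzero weight after conditioning:
  (U=2, W=0, Z=2, Y=0, X=1) weight 1/45
  (U=2, W=1, Z=2, Y=1, X=0) weight 1/120
  (U=3, W=0, Z=2, Y=0, X=1) weight 1/45
  (U=3, W=1, Z=2, Y=1, X=0) weight 1/120
  (U=4, W=0, Z=2, Y=0, X=1) weight 1/45
  (U=4, W=1, Z=2, Y=1, X=0) weight 1/120
Group by W:
  weight(W=0) = 1/15
  weight(W=1) = 1/40
Total weight = 1/15 + 1/40 = 11/120
P(W=0 | obs) = 1/15 / 11/120 = 8/11
P(W=1 | obs) = 1/40 / 11/120 = 3/11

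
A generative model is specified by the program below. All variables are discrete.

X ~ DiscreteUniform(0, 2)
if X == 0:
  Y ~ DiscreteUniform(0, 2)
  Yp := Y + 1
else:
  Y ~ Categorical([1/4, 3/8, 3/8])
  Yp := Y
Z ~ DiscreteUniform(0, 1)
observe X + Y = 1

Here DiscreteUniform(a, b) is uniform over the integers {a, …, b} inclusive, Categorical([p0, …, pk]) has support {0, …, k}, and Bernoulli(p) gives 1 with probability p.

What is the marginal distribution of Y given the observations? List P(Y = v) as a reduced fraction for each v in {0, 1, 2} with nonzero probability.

P(Y=0) = 3/7, P(Y=1) = 4/7

Enumerate traces; 4 have nonzero weight after conditioning:
  (X=0, Y=1, Z=0) weight 1/18
  (X=0, Y=1, Z=1) weight 1/18
  (X=1, Y=0, Z=0) weight 1/24
  (X=1, Y=0, Z=1) weight 1/24
Group by Y:
  weight(Y=0) = 1/12
  weight(Y=1) = 1/9
Total weight = 1/12 + 1/9 = 7/36
P(Y=0 | obs) = 1/12 / 7/36 = 3/7
P(Y=1 | obs) = 1/9 / 7/36 = 4/7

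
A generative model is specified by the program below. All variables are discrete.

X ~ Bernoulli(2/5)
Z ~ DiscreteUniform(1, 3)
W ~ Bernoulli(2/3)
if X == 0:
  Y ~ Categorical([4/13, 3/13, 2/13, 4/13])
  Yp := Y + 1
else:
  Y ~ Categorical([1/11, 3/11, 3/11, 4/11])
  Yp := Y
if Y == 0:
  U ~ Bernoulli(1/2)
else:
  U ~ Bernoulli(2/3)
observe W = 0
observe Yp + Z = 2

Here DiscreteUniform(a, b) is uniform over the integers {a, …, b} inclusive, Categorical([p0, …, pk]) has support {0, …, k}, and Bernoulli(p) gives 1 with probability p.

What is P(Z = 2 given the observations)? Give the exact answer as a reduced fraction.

P(Z = 2 | obs) = 13/118

Enumerate traces; 6 have nonzero weight after conditioning:
  (X=0, Z=1, W=0, Y=0, U=0) weight 2/195
  (X=0, Z=1, W=0, Y=0, U=1) weight 2/195
  (X=1, Z=1, W=0, Y=1, U=0) weight 2/495
  (X=1, Z=1, W=0, Y=1, U=1) weight 4/495
  (X=1, Z=2, W=0, Y=0, U=0) weight 1/495
  (X=1, Z=2, W=0, Y=0, U=1) weight 1/495
Group by Z:
  weight(Z=1) = 14/429
  weight(Z=2) = 2/495
Total weight = 14/429 + 2/495 = 236/6435
P(Z=1 | obs) = 14/429 / 236/6435 = 105/118
P(Z=2 | obs) = 2/495 / 236/6435 = 13/118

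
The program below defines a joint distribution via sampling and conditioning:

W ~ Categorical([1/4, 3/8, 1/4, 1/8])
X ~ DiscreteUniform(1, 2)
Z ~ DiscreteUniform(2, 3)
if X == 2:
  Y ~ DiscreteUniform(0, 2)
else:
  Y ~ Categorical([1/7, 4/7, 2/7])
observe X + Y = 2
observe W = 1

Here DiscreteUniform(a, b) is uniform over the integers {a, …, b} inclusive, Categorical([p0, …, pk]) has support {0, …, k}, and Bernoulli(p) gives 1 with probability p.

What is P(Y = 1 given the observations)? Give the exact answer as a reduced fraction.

P(Y = 1 | obs) = 12/19

Enumerate traces; 4 have nonzero weight after conditioning:
  (W=1, X=1, Z=2, Y=1) weight 3/56
  (W=1, X=1, Z=3, Y=1) weight 3/56
  (W=1, X=2, Z=2, Y=0) weight 1/32
  (W=1, X=2, Z=3, Y=0) weight 1/32
Group by Y:
  weight(Y=0) = 1/16
  weight(Y=1) = 3/28
Total weight = 1/16 + 3/28 = 19/112
P(Y=0 | obs) = 1/16 / 19/112 = 7/19
P(Y=1 | obs) = 3/28 / 19/112 = 12/19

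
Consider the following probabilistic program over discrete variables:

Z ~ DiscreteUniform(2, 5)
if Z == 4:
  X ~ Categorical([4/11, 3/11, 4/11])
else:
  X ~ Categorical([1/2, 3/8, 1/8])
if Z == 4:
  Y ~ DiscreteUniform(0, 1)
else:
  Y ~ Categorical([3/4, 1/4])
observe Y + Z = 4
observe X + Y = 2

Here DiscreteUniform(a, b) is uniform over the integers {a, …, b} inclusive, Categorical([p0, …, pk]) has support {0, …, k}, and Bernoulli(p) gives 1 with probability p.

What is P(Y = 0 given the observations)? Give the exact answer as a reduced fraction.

Enumerate traces; 2 have nonzero weight after conditioning:
  (Z=3, X=1, Y=1) weight 3/128
  (Z=4, X=2, Y=0) weight 1/22
Group by Y:
  weight(Y=0) = 1/22
  weight(Y=1) = 3/128
Total weight = 1/22 + 3/128 = 97/1408
P(Y=0 | obs) = 1/22 / 97/1408 = 64/97
P(Y=1 | obs) = 3/128 / 97/1408 = 33/97

P(Y = 0 | obs) = 64/97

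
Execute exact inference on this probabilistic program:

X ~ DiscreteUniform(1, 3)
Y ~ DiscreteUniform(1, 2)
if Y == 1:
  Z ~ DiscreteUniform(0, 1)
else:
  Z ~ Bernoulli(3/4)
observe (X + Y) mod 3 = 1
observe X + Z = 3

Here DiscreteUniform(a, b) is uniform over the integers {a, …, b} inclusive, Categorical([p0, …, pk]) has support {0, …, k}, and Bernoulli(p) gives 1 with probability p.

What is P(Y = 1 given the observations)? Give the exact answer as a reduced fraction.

Enumerate traces; 2 have nonzero weight after conditioning:
  (X=2, Y=2, Z=1) weight 1/8
  (X=3, Y=1, Z=0) weight 1/12
Group by Y:
  weight(Y=1) = 1/12
  weight(Y=2) = 1/8
Total weight = 1/12 + 1/8 = 5/24
P(Y=1 | obs) = 1/12 / 5/24 = 2/5
P(Y=2 | obs) = 1/8 / 5/24 = 3/5

P(Y = 1 | obs) = 2/5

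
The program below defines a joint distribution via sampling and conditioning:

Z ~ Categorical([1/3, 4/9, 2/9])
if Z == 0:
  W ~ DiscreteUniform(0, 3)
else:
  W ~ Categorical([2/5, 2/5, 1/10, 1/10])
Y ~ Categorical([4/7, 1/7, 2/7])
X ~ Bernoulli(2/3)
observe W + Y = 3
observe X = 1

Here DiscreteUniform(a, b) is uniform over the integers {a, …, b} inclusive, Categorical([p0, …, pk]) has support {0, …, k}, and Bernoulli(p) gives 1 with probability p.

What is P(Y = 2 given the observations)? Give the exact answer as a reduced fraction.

Enumerate traces; 9 have nonzero weight after conditioning:
  (Z=0, W=1, Y=2, X=1) weight 1/63
  (Z=0, W=2, Y=1, X=1) weight 1/126
  (Z=0, W=3, Y=0, X=1) weight 2/63
  (Z=1, W=1, Y=2, X=1) weight 32/945
  (Z=1, W=2, Y=1, X=1) weight 4/945
  (Z=1, W=3, Y=0, X=1) weight 16/945
  (Z=2, W=1, Y=2, X=1) weight 16/945
  (Z=2, W=2, Y=1, X=1) weight 2/945
  … 1 more
Group by Y:
  weight(Y=0) = 2/35
  weight(Y=1) = 1/70
  weight(Y=2) = 1/15
Total weight = 2/35 + 1/70 + 1/15 = 29/210
P(Y=0 | obs) = 2/35 / 29/210 = 12/29
P(Y=1 | obs) = 1/70 / 29/210 = 3/29
P(Y=2 | obs) = 1/15 / 29/210 = 14/29

P(Y = 2 | obs) = 14/29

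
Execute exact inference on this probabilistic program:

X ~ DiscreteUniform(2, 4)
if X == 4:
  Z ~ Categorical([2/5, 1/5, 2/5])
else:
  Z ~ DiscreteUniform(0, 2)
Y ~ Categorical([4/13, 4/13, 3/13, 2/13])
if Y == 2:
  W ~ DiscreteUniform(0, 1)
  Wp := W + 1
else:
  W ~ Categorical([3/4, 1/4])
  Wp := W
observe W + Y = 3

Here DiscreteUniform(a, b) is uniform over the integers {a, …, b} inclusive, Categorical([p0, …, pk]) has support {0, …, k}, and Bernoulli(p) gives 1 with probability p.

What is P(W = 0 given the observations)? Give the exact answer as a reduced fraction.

Enumerate traces; 18 have nonzero weight after conditioning:
  (X=2, Z=0, Y=2, W=1) weight 1/78
  (X=2, Z=0, Y=3, W=0) weight 1/78
  (X=2, Z=1, Y=2, W=1) weight 1/78
  (X=2, Z=1, Y=3, W=0) weight 1/78
  (X=2, Z=2, Y=2, W=1) weight 1/78
  (X=2, Z=2, Y=3, W=0) weight 1/78
  (X=3, Z=0, Y=2, W=1) weight 1/78
  (X=3, Z=0, Y=3, W=0) weight 1/78
  … 10 more
Group by W:
  weight(W=0) = 3/26
  weight(W=1) = 3/26
Total weight = 3/26 + 3/26 = 3/13
P(W=0 | obs) = 3/26 / 3/13 = 1/2
P(W=1 | obs) = 3/26 / 3/13 = 1/2

P(W = 0 | obs) = 1/2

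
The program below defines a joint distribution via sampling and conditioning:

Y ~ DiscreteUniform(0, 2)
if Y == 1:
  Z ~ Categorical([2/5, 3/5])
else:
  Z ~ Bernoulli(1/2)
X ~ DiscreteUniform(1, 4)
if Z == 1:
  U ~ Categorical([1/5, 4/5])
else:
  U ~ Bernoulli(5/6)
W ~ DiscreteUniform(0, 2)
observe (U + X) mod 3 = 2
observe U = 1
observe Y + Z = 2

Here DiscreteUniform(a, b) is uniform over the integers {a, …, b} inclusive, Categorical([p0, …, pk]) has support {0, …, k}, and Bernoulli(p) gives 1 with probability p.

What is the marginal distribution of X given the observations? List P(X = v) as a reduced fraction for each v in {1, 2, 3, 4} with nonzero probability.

P(X=1) = 1/2, P(X=4) = 1/2

Enumerate traces; 12 have nonzero weight after conditioning:
  (Y=1, Z=1, X=1, U=1, W=0) weight 1/75
  (Y=1, Z=1, X=1, U=1, W=1) weight 1/75
  (Y=1, Z=1, X=1, U=1, W=2) weight 1/75
  (Y=1, Z=1, X=4, U=1, W=0) weight 1/75
  (Y=1, Z=1, X=4, U=1, W=1) weight 1/75
  (Y=1, Z=1, X=4, U=1, W=2) weight 1/75
  (Y=2, Z=0, X=1, U=1, W=0) weight 5/432
  (Y=2, Z=0, X=1, U=1, W=1) weight 5/432
  … 4 more
Group by X:
  weight(X=1) = 269/3600
  weight(X=4) = 269/3600
Total weight = 269/3600 + 269/3600 = 269/1800
P(X=1 | obs) = 269/3600 / 269/1800 = 1/2
P(X=4 | obs) = 269/3600 / 269/1800 = 1/2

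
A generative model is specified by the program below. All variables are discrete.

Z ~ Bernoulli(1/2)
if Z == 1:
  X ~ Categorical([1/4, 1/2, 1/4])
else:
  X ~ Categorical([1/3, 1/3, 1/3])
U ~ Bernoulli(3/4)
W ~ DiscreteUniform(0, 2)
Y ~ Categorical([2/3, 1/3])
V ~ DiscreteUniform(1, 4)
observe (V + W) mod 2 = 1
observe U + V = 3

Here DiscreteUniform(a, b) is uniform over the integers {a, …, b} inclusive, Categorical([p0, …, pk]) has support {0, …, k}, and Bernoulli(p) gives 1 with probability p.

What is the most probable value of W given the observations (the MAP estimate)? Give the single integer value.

argmax_v P(W = v | obs) = 1

Enumerate traces; 36 have nonzero weight after conditioning:
  (Z=0, X=0, U=0, W=0, Y=0, V=3) weight 1/432
  (Z=0, X=0, U=0, W=0, Y=1, V=3) weight 1/864
  (Z=0, X=0, U=0, W=2, Y=0, V=3) weight 1/432
  (Z=0, X=0, U=0, W=2, Y=1, V=3) weight 1/864
  (Z=0, X=0, U=1, W=1, Y=0, V=2) weight 1/144
  (Z=0, X=0, U=1, W=1, Y=1, V=2) weight 1/288
  (Z=0, X=1, U=0, W=0, Y=0, V=3) weight 1/432
  (Z=0, X=1, U=0, W=0, Y=1, V=3) weight 1/864
  … 28 more
Group by W:
  weight(W=0) = 1/48
  weight(W=1) = 1/16
  weight(W=2) = 1/48
Total weight = 1/48 + 1/16 + 1/48 = 5/48
P(W=0 | obs) = 1/48 / 5/48 = 1/5
P(W=1 | obs) = 1/16 / 5/48 = 3/5
P(W=2 | obs) = 1/48 / 5/48 = 1/5
argmax = 1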